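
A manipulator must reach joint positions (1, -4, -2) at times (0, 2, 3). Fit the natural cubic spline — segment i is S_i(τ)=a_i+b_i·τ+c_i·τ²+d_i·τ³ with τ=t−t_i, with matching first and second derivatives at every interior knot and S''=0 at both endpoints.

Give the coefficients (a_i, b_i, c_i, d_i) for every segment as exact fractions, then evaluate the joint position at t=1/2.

  seg 0: a=1 b=-4 c=0 d=3/8
  seg 1: a=-4 b=1/2 c=9/4 d=-3/4
S(1/2) = -61/64

Δ: Δ0=-5/2, Δ1=2
row 1: diag=6, rhs=27; c'=1/6, d'=9/2
back: M1=9/2
M: M0=0, M1=9/2, M2=0
seg 0: a=1, c=M0/2=0, d=(M1−M0)/(6·2)=3/8, b=Δ0−h0·(2M0+M1)/6=-4
seg 1: a=-4, c=M1/2=9/4, d=(M2−M1)/(6·1)=-3/4, b=Δ1−h1·(2M1+M2)/6=1/2
t_q=1/2 → seg 0, τ=1/2; S=1+-4·τ+0·τ²+3/8·τ³=-61/64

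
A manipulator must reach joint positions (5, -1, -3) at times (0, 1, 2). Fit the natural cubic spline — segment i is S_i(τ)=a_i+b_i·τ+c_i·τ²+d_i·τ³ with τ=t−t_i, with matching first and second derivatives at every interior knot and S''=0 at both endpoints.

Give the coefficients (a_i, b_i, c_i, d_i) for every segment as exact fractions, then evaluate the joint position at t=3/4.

  seg 0: a=5 b=-7 c=0 d=1
  seg 1: a=-1 b=-4 c=3 d=-1
S(3/4) = 11/64

Δ: Δ0=-6, Δ1=-2
row 1: diag=4, rhs=24; c'=1/4, d'=6
back: M1=6
M: M0=0, M1=6, M2=0
seg 0: a=5, c=M0/2=0, d=(M1−M0)/(6·1)=1, b=Δ0−h0·(2M0+M1)/6=-7
seg 1: a=-1, c=M1/2=3, d=(M2−M1)/(6·1)=-1, b=Δ1−h1·(2M1+M2)/6=-4
t_q=3/4 → seg 0, τ=3/4; S=5+-7·τ+0·τ²+1·τ³=11/64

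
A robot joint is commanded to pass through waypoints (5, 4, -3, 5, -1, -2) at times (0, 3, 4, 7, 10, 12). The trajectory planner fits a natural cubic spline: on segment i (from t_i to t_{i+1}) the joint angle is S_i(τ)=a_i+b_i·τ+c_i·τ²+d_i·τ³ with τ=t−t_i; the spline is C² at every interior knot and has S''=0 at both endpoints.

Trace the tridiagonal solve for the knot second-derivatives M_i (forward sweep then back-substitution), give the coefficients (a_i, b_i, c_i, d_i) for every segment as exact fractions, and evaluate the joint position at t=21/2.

Δ: Δ0=-1/3, Δ1=-7, Δ2=8/3, Δ3=-2, Δ4=-1/2
row 1: diag=8, rhs=-40; c'=1/8, d'=-5
row 2: denom=8−1·1/8=63/8; d'=(58−1·-5)/(63/8)=8
row 3: denom=12−3·8/21=76/7; d'=(-28−3·8)/(76/7)=-91/19
row 4: denom=10−3·21/76=697/76; d'=(9−3·-91/19)/(697/76)=1776/697
back: M4=1776/697
back: M3=-91/19−21/76·1776/697=-3829/697
back: M2=8−8/21·-3829/697=21104/2091
back: M1=-5−1/8·21104/2091=-13093/2091
M: M0=0, M1=-13093/2091, M2=21104/2091, M3=-3829/697, M4=1776/697, M5=0
seg 0: a=5, c=M0/2=0, d=(M1−M0)/(6·3)=-13093/37638, b=Δ0−h0·(2M0+M1)/6=11699/4182
seg 1: a=4, c=M1/2=-13093/4182, d=(M2−M1)/(6·1)=11399/4182, b=Δ1−h1·(2M1+M2)/6=-13790/2091
seg 2: a=-3, c=M2/2=10552/2091, d=(M3−M2)/(6·3)=-32591/37638, b=Δ2−h2·(2M2+M3)/6=-6523/1394
seg 3: a=5, c=M3/2=-3829/1394, d=(M4−M3)/(6·3)=5605/12546, b=Δ3−h3·(2M3+M4)/6=91/41
seg 4: a=-1, c=M4/2=888/697, d=(M5−M4)/(6·2)=-148/697, b=Δ4−h4·(2M4+M5)/6=-3065/1394
t_q=21/2 → seg 4, τ=1/2; S=-1+-3065/1394·τ+888/697·τ²+-148/697·τ³=-5039/2788

  seg 0: a=5 b=11699/4182 c=0 d=-13093/37638
  seg 1: a=4 b=-13790/2091 c=-13093/4182 d=11399/4182
  seg 2: a=-3 b=-6523/1394 c=10552/2091 d=-32591/37638
  seg 3: a=5 b=91/41 c=-3829/1394 d=5605/12546
  seg 4: a=-1 b=-3065/1394 c=888/697 d=-148/697
S(21/2) = -5039/2788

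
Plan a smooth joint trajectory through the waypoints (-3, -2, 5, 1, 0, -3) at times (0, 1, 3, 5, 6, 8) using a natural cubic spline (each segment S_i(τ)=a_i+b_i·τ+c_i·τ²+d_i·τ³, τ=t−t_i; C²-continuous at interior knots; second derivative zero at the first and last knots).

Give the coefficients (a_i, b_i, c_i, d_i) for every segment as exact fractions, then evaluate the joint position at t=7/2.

  seg 0: a=-3 b=345/1396 c=0 d=1051/1396
  seg 1: a=-2 b=1749/698 c=3153/1396 d=-2459/2792
  seg 2: a=5 b=339/349 c=-1056/349 d=1075/1396
  seg 3: a=1 b=-660/349 c=1113/698 d=-491/698
  seg 4: a=0 b=-567/698 c=-180/349 d=30/349
S(7/2) = 53891/11168

Δ: Δ0=1, Δ1=7/2, Δ2=-2, Δ3=-1, Δ4=-3/2
row 1: diag=6, rhs=15; c'=1/3, d'=5/2
row 2: denom=8−2·1/3=22/3; d'=(-33−2·5/2)/(22/3)=-57/11
row 3: denom=6−2·3/11=60/11; d'=(6−2·-57/11)/(60/11)=3
row 4: denom=6−1·11/60=349/60; d'=(-3−1·3)/(349/60)=-360/349
back: M4=-360/349
back: M3=3−11/60·-360/349=1113/349
back: M2=-57/11−3/11·1113/349=-2112/349
back: M1=5/2−1/3·-2112/349=3153/698
M: M0=0, M1=3153/698, M2=-2112/349, M3=1113/349, M4=-360/349, M5=0
seg 0: a=-3, c=M0/2=0, d=(M1−M0)/(6·1)=1051/1396, b=Δ0−h0·(2M0+M1)/6=345/1396
seg 1: a=-2, c=M1/2=3153/1396, d=(M2−M1)/(6·2)=-2459/2792, b=Δ1−h1·(2M1+M2)/6=1749/698
seg 2: a=5, c=M2/2=-1056/349, d=(M3−M2)/(6·2)=1075/1396, b=Δ2−h2·(2M2+M3)/6=339/349
seg 3: a=1, c=M3/2=1113/698, d=(M4−M3)/(6·1)=-491/698, b=Δ3−h3·(2M3+M4)/6=-660/349
seg 4: a=0, c=M4/2=-180/349, d=(M5−M4)/(6·2)=30/349, b=Δ4−h4·(2M4+M5)/6=-567/698
t_q=7/2 → seg 2, τ=1/2; S=5+339/349·τ+-1056/349·τ²+1075/1396·τ³=53891/11168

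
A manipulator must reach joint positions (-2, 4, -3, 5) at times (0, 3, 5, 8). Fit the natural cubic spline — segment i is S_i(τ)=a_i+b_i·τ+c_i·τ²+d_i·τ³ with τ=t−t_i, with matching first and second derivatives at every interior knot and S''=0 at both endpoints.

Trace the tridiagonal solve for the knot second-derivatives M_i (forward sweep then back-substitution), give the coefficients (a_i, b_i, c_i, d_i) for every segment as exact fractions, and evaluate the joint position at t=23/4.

  seg 0: a=-2 b=197/48 c=0 d=-101/432
  seg 1: a=4 b=-53/24 c=-101/48 d=35/48
  seg 2: a=-3 b=-15/8 c=109/48 d=-109/432
S(23/4) = -3313/1024

Δ: Δ0=2, Δ1=-7/2, Δ2=8/3
row 1: diag=10, rhs=-33; c'=1/5, d'=-33/10
row 2: denom=10−2·1/5=48/5; d'=(37−2·-33/10)/(48/5)=109/24
back: M2=109/24
back: M1=-33/10−1/5·109/24=-101/24
M: M0=0, M1=-101/24, M2=109/24, M3=0
seg 0: a=-2, c=M0/2=0, d=(M1−M0)/(6·3)=-101/432, b=Δ0−h0·(2M0+M1)/6=197/48
seg 1: a=4, c=M1/2=-101/48, d=(M2−M1)/(6·2)=35/48, b=Δ1−h1·(2M1+M2)/6=-53/24
seg 2: a=-3, c=M2/2=109/48, d=(M3−M2)/(6·3)=-109/432, b=Δ2−h2·(2M2+M3)/6=-15/8
t_q=23/4 → seg 2, τ=3/4; S=-3+-15/8·τ+109/48·τ²+-109/432·τ³=-3313/1024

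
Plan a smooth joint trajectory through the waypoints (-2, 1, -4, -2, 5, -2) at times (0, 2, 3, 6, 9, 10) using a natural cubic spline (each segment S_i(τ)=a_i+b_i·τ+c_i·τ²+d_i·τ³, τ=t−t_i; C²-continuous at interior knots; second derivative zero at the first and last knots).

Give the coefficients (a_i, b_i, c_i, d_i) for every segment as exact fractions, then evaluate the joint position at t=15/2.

  seg 0: a=-2 b=9557/2438 c=0 d=-1475/2438
  seg 1: a=1 b=-8143/2438 c=-4425/1219 d=4803/2438
  seg 2: a=-4 b=-5717/1219 c=5559/2438 d=-10853/65826
  seg 3: a=-2 b=11067/2438 c=2912/3657 d=-33607/65826
  seg 4: a=5 b=-5446/1219 c=-9261/2438 d=3087/2438
S(15/2) = 95133/19504

Δ: Δ0=3/2, Δ1=-5, Δ2=2/3, Δ3=7/3, Δ4=-7
row 1: diag=6, rhs=-39; c'=1/6, d'=-13/2
row 2: denom=8−1·1/6=47/6; d'=(34−1·-13/2)/(47/6)=243/47
row 3: denom=12−3·18/47=510/47; d'=(10−3·243/47)/(510/47)=-259/510
row 4: denom=8−3·47/170=1219/170; d'=(-56−3·-259/510)/(1219/170)=-9261/1219
back: M4=-9261/1219
back: M3=-259/510−47/170·-9261/1219=5824/3657
back: M2=243/47−18/47·5824/3657=5559/1219
back: M1=-13/2−1/6·5559/1219=-8850/1219
M: M0=0, M1=-8850/1219, M2=5559/1219, M3=5824/3657, M4=-9261/1219, M5=0
seg 0: a=-2, c=M0/2=0, d=(M1−M0)/(6·2)=-1475/2438, b=Δ0−h0·(2M0+M1)/6=9557/2438
seg 1: a=1, c=M1/2=-4425/1219, d=(M2−M1)/(6·1)=4803/2438, b=Δ1−h1·(2M1+M2)/6=-8143/2438
seg 2: a=-4, c=M2/2=5559/2438, d=(M3−M2)/(6·3)=-10853/65826, b=Δ2−h2·(2M2+M3)/6=-5717/1219
seg 3: a=-2, c=M3/2=2912/3657, d=(M4−M3)/(6·3)=-33607/65826, b=Δ3−h3·(2M3+M4)/6=11067/2438
seg 4: a=5, c=M4/2=-9261/2438, d=(M5−M4)/(6·1)=3087/2438, b=Δ4−h4·(2M4+M5)/6=-5446/1219
t_q=15/2 → seg 3, τ=3/2; S=-2+11067/2438·τ+2912/3657·τ²+-33607/65826·τ³=95133/19504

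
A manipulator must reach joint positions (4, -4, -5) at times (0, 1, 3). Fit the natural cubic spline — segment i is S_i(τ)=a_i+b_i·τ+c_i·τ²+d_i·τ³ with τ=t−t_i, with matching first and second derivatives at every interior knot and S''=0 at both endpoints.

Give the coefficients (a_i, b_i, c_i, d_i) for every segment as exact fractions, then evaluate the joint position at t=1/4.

  seg 0: a=4 b=-37/4 c=0 d=5/4
  seg 1: a=-4 b=-11/2 c=15/4 d=-5/8
S(1/4) = 437/256

Δ: Δ0=-8, Δ1=-1/2
row 1: diag=6, rhs=45; c'=1/3, d'=15/2
back: M1=15/2
M: M0=0, M1=15/2, M2=0
seg 0: a=4, c=M0/2=0, d=(M1−M0)/(6·1)=5/4, b=Δ0−h0·(2M0+M1)/6=-37/4
seg 1: a=-4, c=M1/2=15/4, d=(M2−M1)/(6·2)=-5/8, b=Δ1−h1·(2M1+M2)/6=-11/2
t_q=1/4 → seg 0, τ=1/4; S=4+-37/4·τ+0·τ²+5/4·τ³=437/256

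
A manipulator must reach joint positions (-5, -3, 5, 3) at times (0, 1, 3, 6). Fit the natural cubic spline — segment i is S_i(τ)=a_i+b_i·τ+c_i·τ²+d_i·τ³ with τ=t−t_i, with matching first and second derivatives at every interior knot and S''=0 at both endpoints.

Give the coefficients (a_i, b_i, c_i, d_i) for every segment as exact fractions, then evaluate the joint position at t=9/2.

  seg 0: a=-5 b=31/21 c=0 d=11/21
  seg 1: a=-3 b=64/21 c=11/7 d=-23/42
  seg 2: a=5 b=58/21 c=-12/7 d=4/21
S(9/2) = 83/14

Δ: Δ0=2, Δ1=4, Δ2=-2/3
row 1: diag=6, rhs=12; c'=1/3, d'=2
row 2: denom=10−2·1/3=28/3; d'=(-28−2·2)/(28/3)=-24/7
back: M2=-24/7
back: M1=2−1/3·-24/7=22/7
M: M0=0, M1=22/7, M2=-24/7, M3=0
seg 0: a=-5, c=M0/2=0, d=(M1−M0)/(6·1)=11/21, b=Δ0−h0·(2M0+M1)/6=31/21
seg 1: a=-3, c=M1/2=11/7, d=(M2−M1)/(6·2)=-23/42, b=Δ1−h1·(2M1+M2)/6=64/21
seg 2: a=5, c=M2/2=-12/7, d=(M3−M2)/(6·3)=4/21, b=Δ2−h2·(2M2+M3)/6=58/21
t_q=9/2 → seg 2, τ=3/2; S=5+58/21·τ+-12/7·τ²+4/21·τ³=83/14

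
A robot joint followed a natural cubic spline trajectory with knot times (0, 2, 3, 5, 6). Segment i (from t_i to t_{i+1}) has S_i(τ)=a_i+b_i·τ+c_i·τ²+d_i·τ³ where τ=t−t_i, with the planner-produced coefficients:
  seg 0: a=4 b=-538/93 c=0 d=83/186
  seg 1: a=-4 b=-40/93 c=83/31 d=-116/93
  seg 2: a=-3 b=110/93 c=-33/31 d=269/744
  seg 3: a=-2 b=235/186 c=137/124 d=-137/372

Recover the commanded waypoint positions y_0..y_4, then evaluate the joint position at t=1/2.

y_0=4 y_1=-4 y_2=-3 y_3=-2 y_4=0
S(1/2) = 577/496

y_0 = S_0(0) = a_0 = 4
y_1 = S_1(0) = a_1 = -4
y_2 = S_2(0) = a_2 = -3
y_3 = S_3(0) = a_3 = -2
y_4 = S_3(1) = 0
t_q=1/2 is in segment 0 (τ=1/2); S_0(τ)=577/496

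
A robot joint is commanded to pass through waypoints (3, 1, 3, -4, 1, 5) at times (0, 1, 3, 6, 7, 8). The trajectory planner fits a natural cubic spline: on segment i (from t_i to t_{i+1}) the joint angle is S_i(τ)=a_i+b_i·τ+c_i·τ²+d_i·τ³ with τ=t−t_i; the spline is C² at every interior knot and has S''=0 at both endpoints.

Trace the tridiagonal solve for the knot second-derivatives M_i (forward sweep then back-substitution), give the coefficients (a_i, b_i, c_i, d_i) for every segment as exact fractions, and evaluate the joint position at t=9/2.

  seg 0: a=3 b=-797/285 c=0 d=227/285
  seg 1: a=1 b=-116/285 c=227/95 d=-961/1140
  seg 2: a=3 b=-55/57 c=-507/190 d=1261/1710
  seg 3: a=-4 b=1673/570 c=377/95 d=-217/114
  seg 4: a=1 b=1471/285 c=-331/190 d=331/570
S(9/2) = -157/80

Δ: Δ0=-2, Δ1=1, Δ2=-7/3, Δ3=5, Δ4=4
row 1: diag=6, rhs=18; c'=1/3, d'=3
row 2: denom=10−2·1/3=28/3; d'=(-20−2·3)/(28/3)=-39/14
row 3: denom=8−3·9/28=197/28; d'=(44−3·-39/14)/(197/28)=1466/197
row 4: denom=4−1·28/197=760/197; d'=(-6−1·1466/197)/(760/197)=-331/95
back: M4=-331/95
back: M3=1466/197−28/197·-331/95=754/95
back: M2=-39/14−9/28·754/95=-507/95
back: M1=3−1/3·-507/95=454/95
M: M0=0, M1=454/95, M2=-507/95, M3=754/95, M4=-331/95, M5=0
seg 0: a=3, c=M0/2=0, d=(M1−M0)/(6·1)=227/285, b=Δ0−h0·(2M0+M1)/6=-797/285
seg 1: a=1, c=M1/2=227/95, d=(M2−M1)/(6·2)=-961/1140, b=Δ1−h1·(2M1+M2)/6=-116/285
seg 2: a=3, c=M2/2=-507/190, d=(M3−M2)/(6·3)=1261/1710, b=Δ2−h2·(2M2+M3)/6=-55/57
seg 3: a=-4, c=M3/2=377/95, d=(M4−M3)/(6·1)=-217/114, b=Δ3−h3·(2M3+M4)/6=1673/570
seg 4: a=1, c=M4/2=-331/190, d=(M5−M4)/(6·1)=331/570, b=Δ4−h4·(2M4+M5)/6=1471/285
t_q=9/2 → seg 2, τ=3/2; S=3+-55/57·τ+-507/190·τ²+1261/1710·τ³=-157/80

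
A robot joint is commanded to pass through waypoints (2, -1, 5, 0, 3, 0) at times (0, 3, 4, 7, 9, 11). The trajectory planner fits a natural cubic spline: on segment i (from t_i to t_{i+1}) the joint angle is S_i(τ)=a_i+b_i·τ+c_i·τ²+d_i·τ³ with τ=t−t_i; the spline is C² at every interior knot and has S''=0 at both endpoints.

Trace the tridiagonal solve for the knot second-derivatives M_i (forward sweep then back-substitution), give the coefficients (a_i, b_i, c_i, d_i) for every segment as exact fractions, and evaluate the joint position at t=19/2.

  seg 0: a=2 b=-673/162 c=0 d=511/1458
  seg 1: a=-1 b=430/81 c=511/162 d=-133/54
  seg 2: a=5 b=685/162 c=-343/81 d=1103/1458
  seg 3: a=0 b=-61/81 c=139/54 d=-469/648
  seg 4: a=3 b=139/162 c=-191/108 d=191/648
S(19/2) = 5225/1728

Δ: Δ0=-1, Δ1=6, Δ2=-5/3, Δ3=3/2, Δ4=-3/2
row 1: diag=8, rhs=42; c'=1/8, d'=21/4
row 2: denom=8−1·1/8=63/8; d'=(-46−1·21/4)/(63/8)=-410/63
row 3: denom=10−3·8/21=62/7; d'=(19−3·-410/63)/(62/7)=809/186
row 4: denom=8−2·7/31=234/31; d'=(-18−2·809/186)/(234/31)=-191/54
back: M4=-191/54
back: M3=809/186−7/31·-191/54=139/27
back: M2=-410/63−8/21·139/27=-686/81
back: M1=21/4−1/8·-686/81=511/81
M: M0=0, M1=511/81, M2=-686/81, M3=139/27, M4=-191/54, M5=0
seg 0: a=2, c=M0/2=0, d=(M1−M0)/(6·3)=511/1458, b=Δ0−h0·(2M0+M1)/6=-673/162
seg 1: a=-1, c=M1/2=511/162, d=(M2−M1)/(6·1)=-133/54, b=Δ1−h1·(2M1+M2)/6=430/81
seg 2: a=5, c=M2/2=-343/81, d=(M3−M2)/(6·3)=1103/1458, b=Δ2−h2·(2M2+M3)/6=685/162
seg 3: a=0, c=M3/2=139/54, d=(M4−M3)/(6·2)=-469/648, b=Δ3−h3·(2M3+M4)/6=-61/81
seg 4: a=3, c=M4/2=-191/108, d=(M5−M4)/(6·2)=191/648, b=Δ4−h4·(2M4+M5)/6=139/162
t_q=19/2 → seg 4, τ=1/2; S=3+139/162·τ+-191/108·τ²+191/648·τ³=5225/1728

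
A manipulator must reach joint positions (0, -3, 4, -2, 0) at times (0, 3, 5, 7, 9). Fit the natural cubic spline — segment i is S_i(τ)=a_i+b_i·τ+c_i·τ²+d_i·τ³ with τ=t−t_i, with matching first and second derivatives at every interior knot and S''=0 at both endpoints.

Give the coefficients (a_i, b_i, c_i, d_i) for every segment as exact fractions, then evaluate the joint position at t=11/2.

Δ: Δ0=-1, Δ1=7/2, Δ2=-3, Δ3=1
row 1: diag=10, rhs=27; c'=1/5, d'=27/10
row 2: denom=8−2·1/5=38/5; d'=(-39−2·27/10)/(38/5)=-111/19
row 3: denom=8−2·5/19=142/19; d'=(24−2·-111/19)/(142/19)=339/71
back: M3=339/71
back: M2=-111/19−5/19·339/71=-504/71
back: M1=27/10−1/5·-504/71=585/142
M: M0=0, M1=585/142, M2=-504/71, M3=339/71, M4=0
seg 0: a=0, c=M0/2=0, d=(M1−M0)/(6·3)=65/284, b=Δ0−h0·(2M0+M1)/6=-869/284
seg 1: a=-3, c=M1/2=585/284, d=(M2−M1)/(6·2)=-531/568, b=Δ1−h1·(2M1+M2)/6=443/142
seg 2: a=4, c=M2/2=-252/71, d=(M3−M2)/(6·2)=281/284, b=Δ2−h2·(2M2+M3)/6=10/71
seg 3: a=-2, c=M3/2=339/142, d=(M4−M3)/(6·2)=-113/284, b=Δ3−h3·(2M3+M4)/6=-155/71
t_q=11/2 → seg 2, τ=1/2; S=4+10/71·τ+-252/71·τ²+281/284·τ³=7513/2272

  seg 0: a=0 b=-869/284 c=0 d=65/284
  seg 1: a=-3 b=443/142 c=585/284 d=-531/568
  seg 2: a=4 b=10/71 c=-252/71 d=281/284
  seg 3: a=-2 b=-155/71 c=339/142 d=-113/284
S(11/2) = 7513/2272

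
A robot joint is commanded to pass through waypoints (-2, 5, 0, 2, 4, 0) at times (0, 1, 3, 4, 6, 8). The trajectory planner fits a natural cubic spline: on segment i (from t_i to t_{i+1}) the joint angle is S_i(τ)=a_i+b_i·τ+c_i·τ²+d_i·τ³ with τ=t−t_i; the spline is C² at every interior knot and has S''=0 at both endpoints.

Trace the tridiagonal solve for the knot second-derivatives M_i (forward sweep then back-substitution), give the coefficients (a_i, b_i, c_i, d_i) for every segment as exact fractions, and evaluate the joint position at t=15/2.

  seg 0: a=-2 b=772/85 c=0 d=-177/85
  seg 1: a=5 b=241/85 c=-531/85 d=1217/680
  seg 2: a=0 b=-23/34 c=1527/340 d=-617/340
  seg 3: a=2 b=973/340 c=-81/85 d=3/272
  seg 4: a=4 b=-139/170 c=-603/680 d=201/1360
S(15/2) = 2779/2176

Δ: Δ0=7, Δ1=-5/2, Δ2=2, Δ3=1, Δ4=-2
row 1: diag=6, rhs=-57; c'=1/3, d'=-19/2
row 2: denom=6−2·1/3=16/3; d'=(27−2·-19/2)/(16/3)=69/8
row 3: denom=6−1·3/16=93/16; d'=(-6−1·69/8)/(93/16)=-78/31
row 4: denom=8−2·32/93=680/93; d'=(-18−2·-78/31)/(680/93)=-603/340
back: M4=-603/340
back: M3=-78/31−32/93·-603/340=-162/85
back: M2=69/8−3/16·-162/85=1527/170
back: M1=-19/2−1/3·1527/170=-1062/85
M: M0=0, M1=-1062/85, M2=1527/170, M3=-162/85, M4=-603/340, M5=0
seg 0: a=-2, c=M0/2=0, d=(M1−M0)/(6·1)=-177/85, b=Δ0−h0·(2M0+M1)/6=772/85
seg 1: a=5, c=M1/2=-531/85, d=(M2−M1)/(6·2)=1217/680, b=Δ1−h1·(2M1+M2)/6=241/85
seg 2: a=0, c=M2/2=1527/340, d=(M3−M2)/(6·1)=-617/340, b=Δ2−h2·(2M2+M3)/6=-23/34
seg 3: a=2, c=M3/2=-81/85, d=(M4−M3)/(6·2)=3/272, b=Δ3−h3·(2M3+M4)/6=973/340
seg 4: a=4, c=M4/2=-603/680, d=(M5−M4)/(6·2)=201/1360, b=Δ4−h4·(2M4+M5)/6=-139/170
t_q=15/2 → seg 4, τ=3/2; S=4+-139/170·τ+-603/680·τ²+201/1360·τ³=2779/2176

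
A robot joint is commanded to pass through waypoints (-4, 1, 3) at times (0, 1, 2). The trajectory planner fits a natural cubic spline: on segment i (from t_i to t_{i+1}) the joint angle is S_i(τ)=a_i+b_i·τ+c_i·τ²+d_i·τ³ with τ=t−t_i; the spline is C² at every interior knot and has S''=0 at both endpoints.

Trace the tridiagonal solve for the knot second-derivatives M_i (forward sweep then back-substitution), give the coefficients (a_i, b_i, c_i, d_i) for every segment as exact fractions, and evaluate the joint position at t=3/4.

  seg 0: a=-4 b=23/4 c=0 d=-3/4
  seg 1: a=1 b=7/2 c=-9/4 d=3/4
S(3/4) = -1/256

Δ: Δ0=5, Δ1=2
row 1: diag=4, rhs=-18; c'=1/4, d'=-9/2
back: M1=-9/2
M: M0=0, M1=-9/2, M2=0
seg 0: a=-4, c=M0/2=0, d=(M1−M0)/(6·1)=-3/4, b=Δ0−h0·(2M0+M1)/6=23/4
seg 1: a=1, c=M1/2=-9/4, d=(M2−M1)/(6·1)=3/4, b=Δ1−h1·(2M1+M2)/6=7/2
t_q=3/4 → seg 0, τ=3/4; S=-4+23/4·τ+0·τ²+-3/4·τ³=-1/256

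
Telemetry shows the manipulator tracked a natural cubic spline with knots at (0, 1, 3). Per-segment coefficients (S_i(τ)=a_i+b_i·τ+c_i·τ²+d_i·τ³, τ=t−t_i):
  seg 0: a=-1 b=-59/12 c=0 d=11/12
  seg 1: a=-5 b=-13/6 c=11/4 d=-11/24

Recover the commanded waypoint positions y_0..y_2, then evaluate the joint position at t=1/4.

y_0=-1 y_1=-5 y_2=-2
S(1/4) = -567/256

y_0 = S_0(0) = a_0 = -1
y_1 = S_1(0) = a_1 = -5
y_2 = S_1(2) = -2
t_q=1/4 is in segment 0 (τ=1/4); S_0(τ)=-567/256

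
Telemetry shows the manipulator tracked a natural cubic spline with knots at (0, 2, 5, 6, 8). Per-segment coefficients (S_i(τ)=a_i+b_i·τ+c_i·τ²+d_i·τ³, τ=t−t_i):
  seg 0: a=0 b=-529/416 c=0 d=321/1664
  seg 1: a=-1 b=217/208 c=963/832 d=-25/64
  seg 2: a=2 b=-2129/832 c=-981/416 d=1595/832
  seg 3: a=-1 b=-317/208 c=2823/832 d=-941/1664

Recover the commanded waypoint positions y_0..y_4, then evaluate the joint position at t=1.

y_0=0 y_1=-1 y_2=2 y_3=-1 y_4=5
S(1) = -1795/1664

y_0 = S_0(0) = a_0 = 0
y_1 = S_1(0) = a_1 = -1
y_2 = S_2(0) = a_2 = 2
y_3 = S_3(0) = a_3 = -1
y_4 = S_3(2) = 5
t_q=1 is in segment 0 (τ=1); S_0(τ)=-1795/1664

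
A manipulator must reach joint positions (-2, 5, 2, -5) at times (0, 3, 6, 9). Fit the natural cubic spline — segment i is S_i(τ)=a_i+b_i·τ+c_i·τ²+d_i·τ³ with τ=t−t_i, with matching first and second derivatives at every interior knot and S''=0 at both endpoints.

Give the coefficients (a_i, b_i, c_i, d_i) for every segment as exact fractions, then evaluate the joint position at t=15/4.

  seg 0: a=-2 b=47/15 c=0 d=-4/45
  seg 1: a=5 b=11/15 c=-4/5 d=2/27
  seg 2: a=2 b=-31/15 c=-2/15 d=2/135
S(15/4) = 821/160

Δ: Δ0=7/3, Δ1=-1, Δ2=-7/3
row 1: diag=12, rhs=-20; c'=1/4, d'=-5/3
row 2: denom=12−3·1/4=45/4; d'=(-8−3·-5/3)/(45/4)=-4/15
back: M2=-4/15
back: M1=-5/3−1/4·-4/15=-8/5
M: M0=0, M1=-8/5, M2=-4/15, M3=0
seg 0: a=-2, c=M0/2=0, d=(M1−M0)/(6·3)=-4/45, b=Δ0−h0·(2M0+M1)/6=47/15
seg 1: a=5, c=M1/2=-4/5, d=(M2−M1)/(6·3)=2/27, b=Δ1−h1·(2M1+M2)/6=11/15
seg 2: a=2, c=M2/2=-2/15, d=(M3−M2)/(6·3)=2/135, b=Δ2−h2·(2M2+M3)/6=-31/15
t_q=15/4 → seg 1, τ=3/4; S=5+11/15·τ+-4/5·τ²+2/27·τ³=821/160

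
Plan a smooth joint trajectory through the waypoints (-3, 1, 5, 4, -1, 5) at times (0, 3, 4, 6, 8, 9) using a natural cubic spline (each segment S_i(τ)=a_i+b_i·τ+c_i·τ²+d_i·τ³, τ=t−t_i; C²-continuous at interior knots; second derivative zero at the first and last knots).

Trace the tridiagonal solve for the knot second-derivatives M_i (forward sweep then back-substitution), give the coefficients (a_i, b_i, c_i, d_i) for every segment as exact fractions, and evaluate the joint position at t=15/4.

Δ: Δ0=4/3, Δ1=4, Δ2=-1/2, Δ3=-5/2, Δ4=6
row 1: diag=8, rhs=16; c'=1/8, d'=2
row 2: denom=6−1·1/8=47/8; d'=(-27−1·2)/(47/8)=-232/47
row 3: denom=8−2·16/47=344/47; d'=(-12−2·-232/47)/(344/47)=-25/86
row 4: denom=6−2·47/172=469/86; d'=(51−2·-25/86)/(469/86)=4436/469
back: M4=4436/469
back: M3=-25/86−47/172·4436/469=-2697/938
back: M2=-232/47−16/47·-2697/938=-1856/469
back: M1=2−1/8·-1856/469=1170/469
M: M0=0, M1=1170/469, M2=-1856/469, M3=-2697/938, M4=4436/469, M5=0
seg 0: a=-3, c=M0/2=0, d=(M1−M0)/(6·3)=65/469, b=Δ0−h0·(2M0+M1)/6=121/1407
seg 1: a=1, c=M1/2=585/469, d=(M2−M1)/(6·1)=-1513/1407, b=Δ1−h1·(2M1+M2)/6=5386/1407
seg 2: a=5, c=M2/2=-928/469, d=(M3−M2)/(6·2)=145/1608, b=Δ2−h2·(2M2+M3)/6=4357/1407
seg 3: a=4, c=M3/2=-2697/1876, d=(M4−M3)/(6·2)=11569/11256, b=Δ3−h3·(2M3+M4)/6=-10513/2814
seg 4: a=-1, c=M4/2=2218/469, d=(M5−M4)/(6·1)=-2218/1407, b=Δ4−h4·(2M4+M5)/6=4006/1407
t_q=15/4 → seg 1, τ=3/4; S=1+5386/1407·τ+585/469·τ²+-1513/1407·τ³=123635/30016

  seg 0: a=-3 b=121/1407 c=0 d=65/469
  seg 1: a=1 b=5386/1407 c=585/469 d=-1513/1407
  seg 2: a=5 b=4357/1407 c=-928/469 d=145/1608
  seg 3: a=4 b=-10513/2814 c=-2697/1876 d=11569/11256
  seg 4: a=-1 b=4006/1407 c=2218/469 d=-2218/1407
S(15/4) = 123635/30016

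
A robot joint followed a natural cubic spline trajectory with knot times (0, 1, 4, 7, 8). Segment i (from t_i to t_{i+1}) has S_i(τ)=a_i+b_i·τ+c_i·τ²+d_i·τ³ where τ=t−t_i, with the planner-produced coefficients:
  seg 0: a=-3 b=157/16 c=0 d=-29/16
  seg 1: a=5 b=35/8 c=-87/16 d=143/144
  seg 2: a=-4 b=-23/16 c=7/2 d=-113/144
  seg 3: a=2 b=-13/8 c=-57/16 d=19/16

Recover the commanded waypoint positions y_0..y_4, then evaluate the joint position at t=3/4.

y_0 = S_0(0) = a_0 = -3
y_1 = S_1(0) = a_1 = 5
y_2 = S_2(0) = a_2 = -4
y_3 = S_3(0) = a_3 = 2
y_4 = S_3(1) = -2
t_q=3/4 is in segment 0 (τ=3/4); S_0(τ)=3681/1024

y_0=-3 y_1=5 y_2=-4 y_3=2 y_4=-2
S(3/4) = 3681/1024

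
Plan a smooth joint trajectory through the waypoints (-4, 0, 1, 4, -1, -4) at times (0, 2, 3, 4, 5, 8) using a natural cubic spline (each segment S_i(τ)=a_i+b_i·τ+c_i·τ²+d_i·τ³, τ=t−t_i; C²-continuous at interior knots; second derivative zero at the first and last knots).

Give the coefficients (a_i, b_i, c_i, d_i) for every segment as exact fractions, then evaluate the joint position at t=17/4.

  seg 0: a=-4 b=1822/665 c=0 d=-123/665
  seg 1: a=0 b=346/665 c=-738/665 d=151/95
  seg 2: a=1 b=2041/665 c=2433/665 d=-2479/665
  seg 3: a=4 b=-106/133 c=-5004/665 d=2209/665
  seg 4: a=-1 b=-3911/665 c=1623/665 d=-541/1995
S(17/4) = 143953/42560

Δ: Δ0=2, Δ1=1, Δ2=3, Δ3=-5, Δ4=-1
row 1: diag=6, rhs=-6; c'=1/6, d'=-1
row 2: denom=4−1·1/6=23/6; d'=(12−1·-1)/(23/6)=78/23
row 3: denom=4−1·6/23=86/23; d'=(-48−1·78/23)/(86/23)=-591/43
row 4: denom=8−1·23/86=665/86; d'=(24−1·-591/43)/(665/86)=3246/665
back: M4=3246/665
back: M3=-591/43−23/86·3246/665=-10008/665
back: M2=78/23−6/23·-10008/665=4866/665
back: M1=-1−1/6·4866/665=-1476/665
M: M0=0, M1=-1476/665, M2=4866/665, M3=-10008/665, M4=3246/665, M5=0
seg 0: a=-4, c=M0/2=0, d=(M1−M0)/(6·2)=-123/665, b=Δ0−h0·(2M0+M1)/6=1822/665
seg 1: a=0, c=M1/2=-738/665, d=(M2−M1)/(6·1)=151/95, b=Δ1−h1·(2M1+M2)/6=346/665
seg 2: a=1, c=M2/2=2433/665, d=(M3−M2)/(6·1)=-2479/665, b=Δ2−h2·(2M2+M3)/6=2041/665
seg 3: a=4, c=M3/2=-5004/665, d=(M4−M3)/(6·1)=2209/665, b=Δ3−h3·(2M3+M4)/6=-106/133
seg 4: a=-1, c=M4/2=1623/665, d=(M5−M4)/(6·3)=-541/1995, b=Δ4−h4·(2M4+M5)/6=-3911/665
t_q=17/4 → seg 3, τ=1/4; S=4+-106/133·τ+-5004/665·τ²+2209/665·τ³=143953/42560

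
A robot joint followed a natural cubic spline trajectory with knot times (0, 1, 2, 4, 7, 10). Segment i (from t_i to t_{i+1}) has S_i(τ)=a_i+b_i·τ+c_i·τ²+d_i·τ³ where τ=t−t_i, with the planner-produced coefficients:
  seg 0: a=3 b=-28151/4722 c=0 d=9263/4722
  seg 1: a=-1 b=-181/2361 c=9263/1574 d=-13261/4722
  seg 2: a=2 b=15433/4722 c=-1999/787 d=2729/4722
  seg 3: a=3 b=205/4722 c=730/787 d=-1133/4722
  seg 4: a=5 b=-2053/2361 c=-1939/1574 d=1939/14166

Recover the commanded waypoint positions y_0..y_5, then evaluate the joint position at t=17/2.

y_0=3 y_1=-1 y_2=2 y_3=3 y_4=5 y_5=-5
S(17/2) = 17451/12592

y_0 = S_0(0) = a_0 = 3
y_1 = S_1(0) = a_1 = -1
y_2 = S_2(0) = a_2 = 2
y_3 = S_3(0) = a_3 = 3
y_4 = S_4(0) = a_4 = 5
y_5 = S_4(3) = -5
t_q=17/2 is in segment 4 (τ=3/2); S_4(τ)=17451/12592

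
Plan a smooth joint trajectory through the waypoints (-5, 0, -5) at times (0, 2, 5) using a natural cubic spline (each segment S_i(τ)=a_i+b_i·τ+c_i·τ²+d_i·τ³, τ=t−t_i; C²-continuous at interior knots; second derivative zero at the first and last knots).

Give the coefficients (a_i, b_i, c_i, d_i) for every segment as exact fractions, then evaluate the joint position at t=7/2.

Δ: Δ0=5/2, Δ1=-5/3
row 1: diag=10, rhs=-25; c'=3/10, d'=-5/2
back: M1=-5/2
M: M0=0, M1=-5/2, M2=0
seg 0: a=-5, c=M0/2=0, d=(M1−M0)/(6·2)=-5/24, b=Δ0−h0·(2M0+M1)/6=10/3
seg 1: a=0, c=M1/2=-5/4, d=(M2−M1)/(6·3)=5/36, b=Δ1−h1·(2M1+M2)/6=5/6
t_q=7/2 → seg 1, τ=3/2; S=0+5/6·τ+-5/4·τ²+5/36·τ³=-35/32

  seg 0: a=-5 b=10/3 c=0 d=-5/24
  seg 1: a=0 b=5/6 c=-5/4 d=5/36
S(7/2) = -35/32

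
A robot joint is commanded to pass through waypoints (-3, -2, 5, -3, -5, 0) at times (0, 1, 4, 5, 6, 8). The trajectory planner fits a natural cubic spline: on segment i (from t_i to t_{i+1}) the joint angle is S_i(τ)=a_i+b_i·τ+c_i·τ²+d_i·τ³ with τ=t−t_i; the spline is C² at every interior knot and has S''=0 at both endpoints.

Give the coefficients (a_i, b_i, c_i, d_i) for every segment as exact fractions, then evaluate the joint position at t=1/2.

Δ: Δ0=1, Δ1=7/3, Δ2=-8, Δ3=-2, Δ4=5/2
row 1: diag=8, rhs=8; c'=3/8, d'=1
row 2: denom=8−3·3/8=55/8; d'=(-62−3·1)/(55/8)=-104/11
row 3: denom=4−1·8/55=212/55; d'=(36−1·-104/11)/(212/55)=625/53
row 4: denom=6−1·55/212=1217/212; d'=(27−1·625/53)/(1217/212)=3224/1217
back: M4=3224/1217
back: M3=625/53−55/212·3224/1217=13515/1217
back: M2=-104/11−8/55·13515/1217=-13472/1217
back: M1=1−3/8·-13472/1217=6269/1217
M: M0=0, M1=6269/1217, M2=-13472/1217, M3=13515/1217, M4=3224/1217, M5=0
seg 0: a=-3, c=M0/2=0, d=(M1−M0)/(6·1)=6269/7302, b=Δ0−h0·(2M0+M1)/6=1033/7302
seg 1: a=-2, c=M1/2=6269/2434, d=(M2−M1)/(6·3)=-19741/21906, b=Δ1−h1·(2M1+M2)/6=9920/3651
seg 2: a=5, c=M2/2=-6736/1217, d=(M3−M2)/(6·1)=26987/7302, b=Δ2−h2·(2M2+M3)/6=-44987/7302
seg 3: a=-3, c=M3/2=13515/2434, d=(M4−M3)/(6·1)=-10291/7302, b=Δ3−h3·(2M3+M4)/6=-22429/3651
seg 4: a=-5, c=M4/2=1612/1217, d=(M5−M4)/(6·2)=-806/3651, b=Δ4−h4·(2M4+M5)/6=5359/7302
t_q=1/2 → seg 0, τ=1/2; S=-3+1033/7302·τ+0·τ²+6269/7302·τ³=-54949/19472

  seg 0: a=-3 b=1033/7302 c=0 d=6269/7302
  seg 1: a=-2 b=9920/3651 c=6269/2434 d=-19741/21906
  seg 2: a=5 b=-44987/7302 c=-6736/1217 d=26987/7302
  seg 3: a=-3 b=-22429/3651 c=13515/2434 d=-10291/7302
  seg 4: a=-5 b=5359/7302 c=1612/1217 d=-806/3651
S(1/2) = -54949/19472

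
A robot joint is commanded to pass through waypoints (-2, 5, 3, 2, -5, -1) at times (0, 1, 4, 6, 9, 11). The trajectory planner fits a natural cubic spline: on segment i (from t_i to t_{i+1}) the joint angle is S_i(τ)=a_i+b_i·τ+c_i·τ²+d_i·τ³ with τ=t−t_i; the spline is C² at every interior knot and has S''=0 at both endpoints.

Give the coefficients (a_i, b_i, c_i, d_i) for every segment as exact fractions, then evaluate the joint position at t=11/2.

  seg 0: a=-2 b=99781/12282 c=0 d=-13807/12282
  seg 1: a=5 b=29180/6141 c=-13807/4094 d=57715/110538
  seg 2: a=3 b=-17021/12282 c=8147/6141 d=-1809/4094
  seg 3: a=2 b=-16969/12282 c=-8134/6141 d=37115/110538
  seg 4: a=-5 b=-1616/6141 c=6949/4094 d=-6949/24564
S(11/2) = 79093/32752

Δ: Δ0=7, Δ1=-2/3, Δ2=-1/2, Δ3=-7/3, Δ4=2
row 1: diag=8, rhs=-46; c'=3/8, d'=-23/4
row 2: denom=10−3·3/8=71/8; d'=(1−3·-23/4)/(71/8)=146/71
row 3: denom=10−2·16/71=678/71; d'=(-11−2·146/71)/(678/71)=-1073/678
row 4: denom=10−3·71/226=2047/226; d'=(26−3·-1073/678)/(2047/226)=6949/2047
back: M4=6949/2047
back: M3=-1073/678−71/226·6949/2047=-16268/6141
back: M2=146/71−16/71·-16268/6141=16294/6141
back: M1=-23/4−3/8·16294/6141=-13807/2047
M: M0=0, M1=-13807/2047, M2=16294/6141, M3=-16268/6141, M4=6949/2047, M5=0
seg 0: a=-2, c=M0/2=0, d=(M1−M0)/(6·1)=-13807/12282, b=Δ0−h0·(2M0+M1)/6=99781/12282
seg 1: a=5, c=M1/2=-13807/4094, d=(M2−M1)/(6·3)=57715/110538, b=Δ1−h1·(2M1+M2)/6=29180/6141
seg 2: a=3, c=M2/2=8147/6141, d=(M3−M2)/(6·2)=-1809/4094, b=Δ2−h2·(2M2+M3)/6=-17021/12282
seg 3: a=2, c=M3/2=-8134/6141, d=(M4−M3)/(6·3)=37115/110538, b=Δ3−h3·(2M3+M4)/6=-16969/12282
seg 4: a=-5, c=M4/2=6949/4094, d=(M5−M4)/(6·2)=-6949/24564, b=Δ4−h4·(2M4+M5)/6=-1616/6141
t_q=11/2 → seg 2, τ=3/2; S=3+-17021/12282·τ+8147/6141·τ²+-1809/4094·τ³=79093/32752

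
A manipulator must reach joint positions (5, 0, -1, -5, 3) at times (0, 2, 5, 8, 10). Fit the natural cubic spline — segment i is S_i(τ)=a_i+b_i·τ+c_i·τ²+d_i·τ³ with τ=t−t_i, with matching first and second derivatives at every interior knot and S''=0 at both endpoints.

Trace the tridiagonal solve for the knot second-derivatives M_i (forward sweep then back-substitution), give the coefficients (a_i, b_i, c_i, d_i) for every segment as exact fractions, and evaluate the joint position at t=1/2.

Δ: Δ0=-5/2, Δ1=-1/3, Δ2=-4/3, Δ3=4
row 1: diag=10, rhs=13; c'=3/10, d'=13/10
row 2: denom=12−3·3/10=111/10; d'=(-6−3·13/10)/(111/10)=-33/37
row 3: denom=10−3·10/37=340/37; d'=(32−3·-33/37)/(340/37)=1283/340
back: M3=1283/340
back: M2=-33/37−10/37·1283/340=-65/34
back: M1=13/10−3/10·-65/34=637/340
M: M0=0, M1=637/340, M2=-65/34, M3=1283/340, M4=0
seg 0: a=5, c=M0/2=0, d=(M1−M0)/(6·2)=637/4080, b=Δ0−h0·(2M0+M1)/6=-3187/1020
seg 1: a=0, c=M1/2=637/680, d=(M2−M1)/(6·3)=-143/680, b=Δ1−h1·(2M1+M2)/6=-319/255
seg 2: a=-1, c=M2/2=-65/68, d=(M3−M2)/(6·3)=1933/6120, b=Δ2−h2·(2M2+M3)/6=-157/120
seg 3: a=-5, c=M3/2=1283/680, d=(M4−M3)/(6·2)=-1283/4080, b=Δ3−h3·(2M3+M4)/6=757/510
t_q=1/2 → seg 0, τ=1/2; S=5+-3187/1020·τ+0·τ²+637/4080·τ³=7523/2176

  seg 0: a=5 b=-3187/1020 c=0 d=637/4080
  seg 1: a=0 b=-319/255 c=637/680 d=-143/680
  seg 2: a=-1 b=-157/120 c=-65/68 d=1933/6120
  seg 3: a=-5 b=757/510 c=1283/680 d=-1283/4080
S(1/2) = 7523/2176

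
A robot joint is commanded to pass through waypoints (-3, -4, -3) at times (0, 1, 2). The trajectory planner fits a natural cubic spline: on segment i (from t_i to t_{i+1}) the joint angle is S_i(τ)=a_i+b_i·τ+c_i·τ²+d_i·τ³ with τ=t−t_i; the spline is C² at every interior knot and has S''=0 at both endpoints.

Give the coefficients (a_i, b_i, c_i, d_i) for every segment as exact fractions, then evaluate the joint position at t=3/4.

Δ: Δ0=-1, Δ1=1
row 1: diag=4, rhs=12; c'=1/4, d'=3
back: M1=3
M: M0=0, M1=3, M2=0
seg 0: a=-3, c=M0/2=0, d=(M1−M0)/(6·1)=1/2, b=Δ0−h0·(2M0+M1)/6=-3/2
seg 1: a=-4, c=M1/2=3/2, d=(M2−M1)/(6·1)=-1/2, b=Δ1−h1·(2M1+M2)/6=0
t_q=3/4 → seg 0, τ=3/4; S=-3+-3/2·τ+0·τ²+1/2·τ³=-501/128

  seg 0: a=-3 b=-3/2 c=0 d=1/2
  seg 1: a=-4 b=0 c=3/2 d=-1/2
S(3/4) = -501/128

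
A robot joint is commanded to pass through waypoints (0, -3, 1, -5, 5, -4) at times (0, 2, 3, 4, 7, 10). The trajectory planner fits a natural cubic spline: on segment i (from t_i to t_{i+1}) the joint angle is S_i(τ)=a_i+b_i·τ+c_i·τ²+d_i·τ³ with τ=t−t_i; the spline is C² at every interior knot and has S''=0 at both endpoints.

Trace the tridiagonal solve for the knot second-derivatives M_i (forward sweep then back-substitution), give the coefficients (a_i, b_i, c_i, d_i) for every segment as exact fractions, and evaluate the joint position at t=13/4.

Δ: Δ0=-3/2, Δ1=4, Δ2=-6, Δ3=10/3, Δ4=-3
row 1: diag=6, rhs=33; c'=1/6, d'=11/2
row 2: denom=4−1·1/6=23/6; d'=(-60−1·11/2)/(23/6)=-393/23
row 3: denom=8−1·6/23=178/23; d'=(56−1·-393/23)/(178/23)=1681/178
row 4: denom=12−3·69/178=1929/178; d'=(-38−3·1681/178)/(1929/178)=-11807/1929
back: M4=-11807/1929
back: M3=1681/178−69/178·-11807/1929=7598/643
back: M2=-393/23−6/23·7598/643=-12969/643
back: M1=11/2−1/6·-12969/643=5698/643
M: M0=0, M1=5698/643, M2=-12969/643, M3=7598/643, M4=-11807/1929, M5=0
seg 0: a=0, c=M0/2=0, d=(M1−M0)/(6·2)=2849/3858, b=Δ0−h0·(2M0+M1)/6=-17183/3858
seg 1: a=-3, c=M1/2=2849/643, d=(M2−M1)/(6·1)=-18667/3858, b=Δ1−h1·(2M1+M2)/6=17005/3858
seg 2: a=1, c=M2/2=-12969/1286, d=(M3−M2)/(6·1)=20567/3858, b=Δ2−h2·(2M2+M3)/6=-2404/1929
seg 3: a=-5, c=M3/2=3799/643, d=(M4−M3)/(6·3)=-34601/34722, b=Δ3−h3·(2M3+M4)/6=-20921/3858
seg 4: a=5, c=M4/2=-11807/3858, d=(M5−M4)/(6·3)=11807/34722, b=Δ4−h4·(2M4+M5)/6=6020/1929
t_q=13/4 → seg 2, τ=1/4; S=1+-2404/1929·τ+-12969/1286·τ²+20567/3858·τ³=11641/82304

  seg 0: a=0 b=-17183/3858 c=0 d=2849/3858
  seg 1: a=-3 b=17005/3858 c=2849/643 d=-18667/3858
  seg 2: a=1 b=-2404/1929 c=-12969/1286 d=20567/3858
  seg 3: a=-5 b=-20921/3858 c=3799/643 d=-34601/34722
  seg 4: a=5 b=6020/1929 c=-11807/3858 d=11807/34722
S(13/4) = 11641/82304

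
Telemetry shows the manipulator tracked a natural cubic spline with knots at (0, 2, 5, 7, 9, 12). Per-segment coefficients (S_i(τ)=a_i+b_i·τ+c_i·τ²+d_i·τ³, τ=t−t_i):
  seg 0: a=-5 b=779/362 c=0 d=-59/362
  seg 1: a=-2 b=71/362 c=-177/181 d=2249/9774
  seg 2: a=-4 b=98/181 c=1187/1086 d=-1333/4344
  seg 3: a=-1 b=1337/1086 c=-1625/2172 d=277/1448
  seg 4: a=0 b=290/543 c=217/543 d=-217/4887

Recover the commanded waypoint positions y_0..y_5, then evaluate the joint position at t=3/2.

y_0=-5 y_1=-2 y_2=-4 y_3=-1 y_4=0 y_5=4
S(3/2) = -6725/2896

y_0 = S_0(0) = a_0 = -5
y_1 = S_1(0) = a_1 = -2
y_2 = S_2(0) = a_2 = -4
y_3 = S_3(0) = a_3 = -1
y_4 = S_4(0) = a_4 = 0
y_5 = S_4(3) = 4
t_q=3/2 is in segment 0 (τ=3/2); S_0(τ)=-6725/2896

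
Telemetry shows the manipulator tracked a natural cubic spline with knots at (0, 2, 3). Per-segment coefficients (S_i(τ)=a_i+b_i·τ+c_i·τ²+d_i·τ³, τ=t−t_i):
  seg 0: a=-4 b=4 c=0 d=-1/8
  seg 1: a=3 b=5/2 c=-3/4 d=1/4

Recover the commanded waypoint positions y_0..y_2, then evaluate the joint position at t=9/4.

y_0=-4 y_1=3 y_2=5
S(9/4) = 917/256

y_0 = S_0(0) = a_0 = -4
y_1 = S_1(0) = a_1 = 3
y_2 = S_1(1) = 5
t_q=9/4 is in segment 1 (τ=1/4); S_1(τ)=917/256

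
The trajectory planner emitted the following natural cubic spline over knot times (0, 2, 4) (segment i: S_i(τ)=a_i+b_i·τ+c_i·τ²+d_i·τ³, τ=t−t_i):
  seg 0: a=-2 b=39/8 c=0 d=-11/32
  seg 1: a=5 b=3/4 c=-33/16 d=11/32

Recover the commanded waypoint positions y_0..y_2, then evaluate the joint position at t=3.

y_0=-2 y_1=5 y_2=1
S(3) = 129/32

y_0 = S_0(0) = a_0 = -2
y_1 = S_1(0) = a_1 = 5
y_2 = S_1(2) = 1
t_q=3 is in segment 1 (τ=1); S_1(τ)=129/32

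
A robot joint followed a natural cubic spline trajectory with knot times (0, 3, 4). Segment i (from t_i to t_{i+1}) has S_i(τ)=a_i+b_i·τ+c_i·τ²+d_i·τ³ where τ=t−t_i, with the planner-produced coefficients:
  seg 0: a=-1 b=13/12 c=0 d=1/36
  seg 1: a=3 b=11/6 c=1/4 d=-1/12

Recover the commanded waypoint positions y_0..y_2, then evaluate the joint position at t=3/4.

y_0 = S_0(0) = a_0 = -1
y_1 = S_1(0) = a_1 = 3
y_2 = S_1(1) = 5
t_q=3/4 is in segment 0 (τ=3/4); S_0(τ)=-45/256

y_0=-1 y_1=3 y_2=5
S(3/4) = -45/256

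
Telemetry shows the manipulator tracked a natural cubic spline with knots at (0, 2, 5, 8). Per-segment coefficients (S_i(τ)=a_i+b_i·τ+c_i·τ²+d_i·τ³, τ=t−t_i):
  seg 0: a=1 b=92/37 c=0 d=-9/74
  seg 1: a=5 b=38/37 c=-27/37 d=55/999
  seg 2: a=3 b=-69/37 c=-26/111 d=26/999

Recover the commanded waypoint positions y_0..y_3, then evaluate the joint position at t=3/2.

y_0 = S_0(0) = a_0 = 1
y_1 = S_1(0) = a_1 = 5
y_2 = S_2(0) = a_2 = 3
y_3 = S_2(3) = -4
t_q=3/2 is in segment 0 (τ=3/2); S_0(τ)=2557/592

y_0=1 y_1=5 y_2=3 y_3=-4
S(3/2) = 2557/592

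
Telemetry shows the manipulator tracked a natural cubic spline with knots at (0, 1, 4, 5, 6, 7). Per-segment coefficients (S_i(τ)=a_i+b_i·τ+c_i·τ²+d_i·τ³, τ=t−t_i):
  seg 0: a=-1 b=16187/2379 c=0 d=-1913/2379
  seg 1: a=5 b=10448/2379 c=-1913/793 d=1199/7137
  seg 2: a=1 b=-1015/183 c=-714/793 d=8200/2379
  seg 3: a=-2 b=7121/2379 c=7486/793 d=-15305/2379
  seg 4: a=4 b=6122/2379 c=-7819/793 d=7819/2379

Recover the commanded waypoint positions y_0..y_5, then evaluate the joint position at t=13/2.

y_0 = S_0(0) = a_0 = -1
y_1 = S_1(0) = a_1 = 5
y_2 = S_2(0) = a_2 = 1
y_3 = S_3(0) = a_3 = -2
y_4 = S_4(0) = a_4 = 4
y_5 = S_4(1) = 0
t_q=13/2 is in segment 4 (τ=1/2); S_4(τ)=20507/6344

y_0=-1 y_1=5 y_2=1 y_3=-2 y_4=4 y_5=0
S(13/2) = 20507/6344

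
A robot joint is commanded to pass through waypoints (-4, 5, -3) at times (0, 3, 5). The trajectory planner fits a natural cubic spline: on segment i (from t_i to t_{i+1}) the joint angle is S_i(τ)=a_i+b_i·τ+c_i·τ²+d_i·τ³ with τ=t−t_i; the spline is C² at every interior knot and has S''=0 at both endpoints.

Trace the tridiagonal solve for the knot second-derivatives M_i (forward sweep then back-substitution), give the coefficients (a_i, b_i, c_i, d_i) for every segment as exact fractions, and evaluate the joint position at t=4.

  seg 0: a=-4 b=51/10 c=0 d=-7/30
  seg 1: a=5 b=-6/5 c=-21/10 d=7/20
S(4) = 41/20

Δ: Δ0=3, Δ1=-4
row 1: diag=10, rhs=-42; c'=1/5, d'=-21/5
back: M1=-21/5
M: M0=0, M1=-21/5, M2=0
seg 0: a=-4, c=M0/2=0, d=(M1−M0)/(6·3)=-7/30, b=Δ0−h0·(2M0+M1)/6=51/10
seg 1: a=5, c=M1/2=-21/10, d=(M2−M1)/(6·2)=7/20, b=Δ1−h1·(2M1+M2)/6=-6/5
t_q=4 → seg 1, τ=1; S=5+-6/5·τ+-21/10·τ²+7/20·τ³=41/20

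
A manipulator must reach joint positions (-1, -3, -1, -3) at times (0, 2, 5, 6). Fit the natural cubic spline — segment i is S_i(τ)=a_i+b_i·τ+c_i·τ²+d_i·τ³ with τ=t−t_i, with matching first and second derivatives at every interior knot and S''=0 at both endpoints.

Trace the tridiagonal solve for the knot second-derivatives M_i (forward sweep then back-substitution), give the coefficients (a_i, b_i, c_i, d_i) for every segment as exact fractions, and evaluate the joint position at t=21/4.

Δ: Δ0=-1, Δ1=2/3, Δ2=-2
row 1: diag=10, rhs=10; c'=3/10, d'=1
row 2: denom=8−3·3/10=71/10; d'=(-16−3·1)/(71/10)=-190/71
back: M2=-190/71
back: M1=1−3/10·-190/71=128/71
M: M0=0, M1=128/71, M2=-190/71, M3=0
seg 0: a=-1, c=M0/2=0, d=(M1−M0)/(6·2)=32/213, b=Δ0−h0·(2M0+M1)/6=-341/213
seg 1: a=-3, c=M1/2=64/71, d=(M2−M1)/(6·3)=-53/213, b=Δ1−h1·(2M1+M2)/6=43/213
seg 2: a=-1, c=M2/2=-95/71, d=(M3−M2)/(6·1)=95/213, b=Δ2−h2·(2M2+M3)/6=-236/213
t_q=21/4 → seg 2, τ=1/4; S=-1+-236/213·τ+-95/71·τ²+95/213·τ³=-6151/4544

  seg 0: a=-1 b=-341/213 c=0 d=32/213
  seg 1: a=-3 b=43/213 c=64/71 d=-53/213
  seg 2: a=-1 b=-236/213 c=-95/71 d=95/213
S(21/4) = -6151/4544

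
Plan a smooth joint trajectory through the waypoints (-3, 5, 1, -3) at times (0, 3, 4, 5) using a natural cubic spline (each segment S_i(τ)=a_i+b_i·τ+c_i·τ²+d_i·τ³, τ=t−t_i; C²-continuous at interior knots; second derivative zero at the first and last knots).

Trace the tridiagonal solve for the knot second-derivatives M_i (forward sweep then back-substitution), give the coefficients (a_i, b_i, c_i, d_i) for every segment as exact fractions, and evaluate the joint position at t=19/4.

  seg 0: a=-3 b=488/93 c=0 d=-80/279
  seg 1: a=5 b=-232/93 c=-80/31 d=100/93
  seg 2: a=1 b=-412/93 c=20/31 d=-20/93
S(19/4) = -1017/496

Δ: Δ0=8/3, Δ1=-4, Δ2=-4
row 1: diag=8, rhs=-40; c'=1/8, d'=-5
row 2: denom=4−1·1/8=31/8; d'=(0−1·-5)/(31/8)=40/31
back: M2=40/31
back: M1=-5−1/8·40/31=-160/31
M: M0=0, M1=-160/31, M2=40/31, M3=0
seg 0: a=-3, c=M0/2=0, d=(M1−M0)/(6·3)=-80/279, b=Δ0−h0·(2M0+M1)/6=488/93
seg 1: a=5, c=M1/2=-80/31, d=(M2−M1)/(6·1)=100/93, b=Δ1−h1·(2M1+M2)/6=-232/93
seg 2: a=1, c=M2/2=20/31, d=(M3−M2)/(6·1)=-20/93, b=Δ2−h2·(2M2+M3)/6=-412/93
t_q=19/4 → seg 2, τ=3/4; S=1+-412/93·τ+20/31·τ²+-20/93·τ³=-1017/496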